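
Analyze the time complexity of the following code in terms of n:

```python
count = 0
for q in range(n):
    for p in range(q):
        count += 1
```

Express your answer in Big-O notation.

Each loop level contributes: n × n. Multiplying the contributions gives O(n^2).

Answer: O(n^2)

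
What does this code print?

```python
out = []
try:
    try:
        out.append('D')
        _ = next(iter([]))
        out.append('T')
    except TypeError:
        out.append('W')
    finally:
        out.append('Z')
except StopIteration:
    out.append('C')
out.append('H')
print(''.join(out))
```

Execution trace: 'D' (try body) → 'Z' (finally) → 'C' (outer except StopIteration) → 'H' (after the try/except). Output: DZCH

Answer: DZCH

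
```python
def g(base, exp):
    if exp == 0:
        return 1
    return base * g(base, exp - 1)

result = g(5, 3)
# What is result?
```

g(5, 3) = 5 * 5 * 5 = 125

Answer: 125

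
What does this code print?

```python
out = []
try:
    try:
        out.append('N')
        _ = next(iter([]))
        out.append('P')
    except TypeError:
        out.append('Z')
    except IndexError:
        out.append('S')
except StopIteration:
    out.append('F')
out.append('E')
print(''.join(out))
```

Execution trace: 'N' (try body) → 'F' (outer except StopIteration) → 'E' (after the try/except). Output: NFE

Answer: NFE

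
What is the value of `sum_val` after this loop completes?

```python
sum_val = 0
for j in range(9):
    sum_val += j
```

Sum of 0 to 8 = 36
`sum_val` takes the values: 0 → 1 → 3 → 6 → 10 → 15 → 21 → 28 → 36

Answer: 36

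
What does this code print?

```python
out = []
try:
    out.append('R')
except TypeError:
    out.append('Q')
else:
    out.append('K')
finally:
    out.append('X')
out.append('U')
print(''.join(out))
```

Execution trace: 'R' (try body, no exception) → 'K' (else) → 'X' (finally) → 'U' (after the try/except). Output: RKXU

Answer: RKXU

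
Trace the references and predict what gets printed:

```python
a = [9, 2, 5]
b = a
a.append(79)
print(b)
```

Key concept: basic list aliasing.
Step by step:
`a = [9, 2, 5]` → a = [9, 2, 5]
`b = a` → b = [9, 2, 5] (same object as a)
`a.append(79)` → a = [9, 2, 5, 79] (same object as b); b = [9, 2, 5, 79] (same object as a)
`print(b)` → prints [9, 2, 5, 79]

Answer: [9, 2, 5, 79]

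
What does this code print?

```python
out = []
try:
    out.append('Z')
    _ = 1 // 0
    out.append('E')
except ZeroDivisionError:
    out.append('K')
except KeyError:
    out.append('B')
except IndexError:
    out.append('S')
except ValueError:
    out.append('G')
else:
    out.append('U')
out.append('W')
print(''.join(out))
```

Execution trace: 'Z' (try body) → 'K' (except ZeroDivisionError) → 'W' (after the try/except). Output: ZKW

Answer: ZKW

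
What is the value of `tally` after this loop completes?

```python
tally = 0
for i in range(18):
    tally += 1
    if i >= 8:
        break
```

Loop breaks when i reaches 8, tally is 9
`tally` takes the values: 0 → 1 → 2 → 3 → 4 → 5 → 6 → 7 → 8 → 9

Answer: 9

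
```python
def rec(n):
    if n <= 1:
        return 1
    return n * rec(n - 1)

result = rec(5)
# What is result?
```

rec(5) = 5 * 4 * 3 * 2 * 1 = 120

Answer: 120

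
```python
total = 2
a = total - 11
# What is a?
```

Trace:
`total = 2` → total = 2
`a = total - 11` → a = -9
So a = -9

Answer: -9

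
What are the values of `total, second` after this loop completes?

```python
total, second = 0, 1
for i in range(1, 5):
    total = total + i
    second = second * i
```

Sum and factorial of 1 to 4
`total, second` takes the values: (0, 1) → (1, 1) → (3, 1) → (3, 2) → (6, 2) → (6, 6) → (10, 6) → (10, 24)

Answer: 10, 24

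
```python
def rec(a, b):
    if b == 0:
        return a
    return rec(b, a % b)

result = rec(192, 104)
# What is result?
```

rec(192, 104) -> rec(104, 88) -> rec(88, 16) -> rec(16, 8) -> rec(8, 0) -> 8

Answer: 8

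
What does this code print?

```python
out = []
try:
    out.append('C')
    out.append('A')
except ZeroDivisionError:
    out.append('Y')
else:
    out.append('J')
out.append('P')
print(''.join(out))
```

Execution trace: 'C' (try body) → 'A' (try body, no exception) → 'J' (else) → 'P' (after the try/except). Output: CAJP

Answer: CAJP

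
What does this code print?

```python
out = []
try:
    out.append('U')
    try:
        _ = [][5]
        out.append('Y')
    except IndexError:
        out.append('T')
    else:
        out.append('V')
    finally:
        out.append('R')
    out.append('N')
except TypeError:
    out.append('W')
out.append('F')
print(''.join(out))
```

Execution trace: 'U' (try body) → 'T' (inner except IndexError) → 'R' (inner finally) → 'N' (try body, no exception) → 'F' (after the try/except). Output: UTRNF

Answer: UTRNF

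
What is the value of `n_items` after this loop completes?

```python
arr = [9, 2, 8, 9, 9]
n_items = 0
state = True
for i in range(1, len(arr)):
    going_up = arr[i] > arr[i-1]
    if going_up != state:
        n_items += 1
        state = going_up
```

Count direction changes in [9, 2, 8, 9, 9]
`n_items` takes the values: 0 → 1 → 2 → 3

Answer: 3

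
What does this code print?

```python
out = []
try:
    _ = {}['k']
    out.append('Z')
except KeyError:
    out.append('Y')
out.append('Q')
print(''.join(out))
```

Execution trace: 'Y' (except KeyError) → 'Q' (after the try/except). Output: YQ

Answer: YQ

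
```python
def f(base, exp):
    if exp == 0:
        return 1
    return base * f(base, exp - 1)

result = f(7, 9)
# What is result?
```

f(7, 9) = 7 * 7 * 7 * 7 * 7 * 7 * 7 * 7 * 7 = 40353607

Answer: 40353607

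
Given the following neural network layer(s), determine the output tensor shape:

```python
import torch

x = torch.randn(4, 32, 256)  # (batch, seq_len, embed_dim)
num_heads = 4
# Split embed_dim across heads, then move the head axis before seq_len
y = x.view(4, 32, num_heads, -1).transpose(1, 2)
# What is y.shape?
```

Input: (4, 32, 256) -> head_dim = 256 // 4 = 64; after view: (4, 32, 4, 64) -> after transpose(1, 2): (4, 4, 32, 64) -> Output: (4, 4, 32, 64)

Answer: (4, 4, 32, 64)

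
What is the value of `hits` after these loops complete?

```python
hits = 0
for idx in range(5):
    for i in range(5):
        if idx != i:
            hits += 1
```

5² - 5 (exclude diagonal)
`hits` takes the values: 0 → 1 → 2 → 3 → 4 → 5 → 6 → 7 → 8 → 9 → 10 → 11 → 12 → 13 → 14 → 15 → 16 → 17 → 18 → 19 → 20

Answer: 20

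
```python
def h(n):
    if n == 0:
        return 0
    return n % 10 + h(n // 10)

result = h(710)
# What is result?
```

Sum of digits of 710: 0 + 1 + 7 = 8

Answer: 8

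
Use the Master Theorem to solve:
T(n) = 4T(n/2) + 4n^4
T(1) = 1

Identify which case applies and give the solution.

a=4, b=2, f(n)=4n^4. log_2(4) = 2. Since c=4 > 2 and the regularity condition holds (4(n/2)^4 = (4/2^4)n^4 with 4/2^4 < 1), Case 3 applies: T(n) = Θ(f(n)) = O(n^4).

Answer: O(n^4) - Case 3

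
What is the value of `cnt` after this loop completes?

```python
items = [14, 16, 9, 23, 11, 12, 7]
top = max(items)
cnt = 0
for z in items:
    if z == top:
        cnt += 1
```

Count of max value 23 in [14, 16, 9, 23, 11, 12, 7]
`cnt` takes the values: 0 → 1

Answer: 1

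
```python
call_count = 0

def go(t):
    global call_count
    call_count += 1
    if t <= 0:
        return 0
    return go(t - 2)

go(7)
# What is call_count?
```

Linear recursion stepping by 2: 5 calls from t=7 down to ≤0.

Answer: 5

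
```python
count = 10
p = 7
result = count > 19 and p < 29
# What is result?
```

Trace:
`count = 10` → count = 10
`p = 7` → p = 7
`result = count > 19 and p < 29` → result = False
So result = False

Answer: False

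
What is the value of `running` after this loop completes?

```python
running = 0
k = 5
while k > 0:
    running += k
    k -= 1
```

Sum 5 down to 1
`running` takes the values: 0 → 5 → 9 → 12 → 14 → 15

Answer: 15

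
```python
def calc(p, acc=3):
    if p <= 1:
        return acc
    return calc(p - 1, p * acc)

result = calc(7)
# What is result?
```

Accumulator trace (n, acc): (7, 3) -> (6, 21) -> (5, 126) -> (4, 630) -> (3, 2520) -> (2, 7560) -> (1, 15120) -> return 15120

Answer: 15120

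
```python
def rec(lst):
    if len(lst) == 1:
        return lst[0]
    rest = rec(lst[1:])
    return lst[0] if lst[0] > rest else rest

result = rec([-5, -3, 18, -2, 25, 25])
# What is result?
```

Recursive max over [-5, -3, 18, -2, 25, 25] = 25

Answer: 25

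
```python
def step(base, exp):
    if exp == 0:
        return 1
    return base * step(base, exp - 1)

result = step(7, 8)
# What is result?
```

step(7, 8) = 7 * 7 * 7 * 7 * 7 * 7 * 7 * 7 = 5764801

Answer: 5764801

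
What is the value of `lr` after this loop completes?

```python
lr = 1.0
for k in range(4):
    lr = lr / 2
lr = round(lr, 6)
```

Halving LR 4 times: 1 / 2^4
`lr` takes the values: 1.0 → 0.5 → 0.25 → 0.125 → 0.0625

Answer: 0.0625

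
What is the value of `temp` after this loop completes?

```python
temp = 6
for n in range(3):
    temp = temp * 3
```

Multiply by 3, 3 times: 6 * 3^3 = 162
`temp` takes the values: 6 → 18 → 54 → 162

Answer: 162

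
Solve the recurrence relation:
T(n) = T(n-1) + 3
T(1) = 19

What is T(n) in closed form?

Unrolling: T(n) = T(1) + 3·(n-1) = 19 + 3(n-1) = 3n + 16.

Answer: T(n) = 3n + 16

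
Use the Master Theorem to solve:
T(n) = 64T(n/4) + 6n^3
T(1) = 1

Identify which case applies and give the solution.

a=64, b=4, f(n)=6n^3. log_4(64) = 3. Since c=3 = 3, Case 2 applies: T(n) = Θ(n^log_b(a) · log n) = O(n^3 log n).

Answer: O(n^3 log n) - Case 2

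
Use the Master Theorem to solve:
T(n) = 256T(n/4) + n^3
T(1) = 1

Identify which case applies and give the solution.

a=256, b=4, f(n)=n^3. log_4(256) = 4. Since c=3 < 4, Case 1 applies: T(n) = Θ(n^log_b(a)) = O(n^4).

Answer: O(n^4) - Case 1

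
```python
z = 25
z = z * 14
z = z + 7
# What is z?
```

Trace:
`z = 25` → z = 25
`z = z * 14` → z = 350
`z = z + 7` → z = 357
So z = 357

Answer: 357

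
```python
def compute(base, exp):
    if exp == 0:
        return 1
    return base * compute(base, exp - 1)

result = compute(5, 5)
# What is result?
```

compute(5, 5) = 5 * 5 * 5 * 5 * 5 = 3125

Answer: 3125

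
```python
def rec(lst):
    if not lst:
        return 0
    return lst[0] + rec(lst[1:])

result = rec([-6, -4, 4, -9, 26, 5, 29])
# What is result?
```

(-6) + (-4) + 4 + (-9) + 26 + 5 + 29 + 0 = 45

Answer: 45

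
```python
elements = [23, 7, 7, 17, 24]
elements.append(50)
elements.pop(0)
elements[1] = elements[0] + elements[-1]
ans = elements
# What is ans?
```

Trace:
`elements = [23, 7, 7, 17, 24]` → elements = [23, 7, 7, 17, 24]
`elements.append(50)` → elements = [23, 7, 7, 17, 24, 50]
`elements.pop(0)` → elements = [7, 7, 17, 24, 50]
`elements[1] = elements[0] + elements[-1]` → elements = [7, 57, 17, 24, 50]
`ans = elements` → ans = [7, 57, 17, 24, 50]
So ans = [7, 57, 17, 24, 50]

Answer: [7, 57, 17, 24, 50]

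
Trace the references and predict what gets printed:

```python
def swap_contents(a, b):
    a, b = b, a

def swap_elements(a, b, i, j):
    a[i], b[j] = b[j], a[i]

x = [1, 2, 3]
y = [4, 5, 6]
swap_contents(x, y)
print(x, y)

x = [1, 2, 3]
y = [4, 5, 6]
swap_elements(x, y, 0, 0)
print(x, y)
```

Key concept: parameter rebinding vs mutation.
Step by step:
`x = [1, 2, 3]` → x = [1, 2, 3]
`y = [4, 5, 6]` → y = [4, 5, 6]
`swap_contents(x, y)` → no visible change to tracked variables
`print(x, y)` → prints [1, 2, 3] [4, 5, 6]
`x = [1, 2, 3]` → x = [1, 2, 3]
`y = [4, 5, 6]` → y = [4, 5, 6]
`swap_elements(x, y, 0, 0)` → x = [4, 2, 3]; y = [1, 5, 6]
`print(x, y)` → prints [4, 2, 3] [1, 5, 6]

Answer:
[1, 2, 3] [4, 5, 6]
[4, 2, 3] [1, 5, 6]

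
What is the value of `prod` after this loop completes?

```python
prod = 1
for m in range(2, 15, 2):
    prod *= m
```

Product of even numbers 2 to 14
`prod` takes the values: 1 → 2 → 8 → 48 → 384 → 3840 → 46080 → 645120

Answer: 645120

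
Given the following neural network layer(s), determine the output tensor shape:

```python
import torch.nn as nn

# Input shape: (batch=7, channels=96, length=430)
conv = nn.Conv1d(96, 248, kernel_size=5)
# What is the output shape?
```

Input: (7, 96, 430) -> Output: (7, 248, 426)

Answer: (7, 248, 426)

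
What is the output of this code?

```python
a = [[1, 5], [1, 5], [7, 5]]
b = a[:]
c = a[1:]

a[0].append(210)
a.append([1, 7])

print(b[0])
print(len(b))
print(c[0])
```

Key concept: slice with nested mutation.
Step by step:
`a = [[1, 5], [1, 5], [7, 5]]` → a = [[1, 5], [1, 5], [7, 5]]
`b = a[:]` → b = [[1, 5], [1, 5], [7, 5]]
`c = a[1:]` → c = [[1, 5], [7, 5]]
`a[0].append(210)` → a = [[1, 5, 210], [1, 5], [7, 5]]; b = [[1, 5, 210], [1, 5], [7, 5]]
`a.append([1, 7])` → a = [[1, 5, 210], [1, 5], [7, 5], [1, 7]]
`print(b[0])` → prints [1, 5, 210]
`print(len(b))` → prints 3
`print(c[0])` → prints [1, 5]

Answer:
[1, 5, 210]
3
[1, 5]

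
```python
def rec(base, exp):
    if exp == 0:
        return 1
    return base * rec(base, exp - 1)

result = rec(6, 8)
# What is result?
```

rec(6, 8) = 6 * 6 * 6 * 6 * 6 * 6 * 6 * 6 = 1679616

Answer: 1679616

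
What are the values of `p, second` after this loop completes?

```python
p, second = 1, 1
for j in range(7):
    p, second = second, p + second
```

Fibonacci: after 7 iterations
`p, second` takes the values: (1, 1) → (1, 2) → (2, 3) → (3, 5) → (5, 8) → (8, 13) → (13, 21) → (21, 34)

Answer: 21, 34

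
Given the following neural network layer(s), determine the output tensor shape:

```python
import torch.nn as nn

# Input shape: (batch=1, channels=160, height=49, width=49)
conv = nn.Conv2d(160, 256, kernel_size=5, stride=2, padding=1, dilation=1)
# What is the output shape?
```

Input: (1, 160, 49, 49) -> Output: (1, 256, 24, 24)

Answer: (1, 256, 24, 24)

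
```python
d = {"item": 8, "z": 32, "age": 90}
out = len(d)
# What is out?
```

Trace:
`d = {"item": 8, "z": 32, "age": 90}` → d = {'item': 8, 'z': 32, 'age': 90}
`out = len(d)` → out = 3
So out = 3

Answer: 3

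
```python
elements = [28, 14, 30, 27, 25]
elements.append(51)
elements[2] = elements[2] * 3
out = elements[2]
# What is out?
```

Trace:
`elements = [28, 14, 30, 27, 25]` → elements = [28, 14, 30, 27, 25]
`elements.append(51)` → elements = [28, 14, 30, 27, 25, 51]
`elements[2] = elements[2] * 3` → elements = [28, 14, 90, 27, 25, 51]
`out = elements[2]` → out = 90
So out = 90

Answer: 90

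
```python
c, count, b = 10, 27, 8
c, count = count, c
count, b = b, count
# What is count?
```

Trace:
`c, count, b = 10, 27, 8` → c = 10; count = 27; b = 8
`c, count = count, c` → c = 27; count = 10
`count, b = b, count` → count = 8; b = 10
So count = 8

Answer: 8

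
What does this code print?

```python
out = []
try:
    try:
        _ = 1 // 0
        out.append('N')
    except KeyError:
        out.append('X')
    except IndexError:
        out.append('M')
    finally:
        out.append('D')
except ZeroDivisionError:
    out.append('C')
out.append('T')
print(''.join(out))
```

Execution trace: 'D' (inner finally) → 'C' (outer except ZeroDivisionError) → 'T' (after the try/except). Output: DCT

Answer: DCT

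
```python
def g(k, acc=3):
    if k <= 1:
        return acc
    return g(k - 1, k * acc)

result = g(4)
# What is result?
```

Accumulator trace (n, acc): (4, 3) -> (3, 12) -> (2, 36) -> (1, 72) -> return 72

Answer: 72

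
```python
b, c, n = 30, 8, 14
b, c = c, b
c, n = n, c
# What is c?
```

Trace:
`b, c, n = 30, 8, 14` → b = 30; c = 8; n = 14
`b, c = c, b` → b = 8; c = 30
`c, n = n, c` → c = 14; n = 30
So c = 14

Answer: 14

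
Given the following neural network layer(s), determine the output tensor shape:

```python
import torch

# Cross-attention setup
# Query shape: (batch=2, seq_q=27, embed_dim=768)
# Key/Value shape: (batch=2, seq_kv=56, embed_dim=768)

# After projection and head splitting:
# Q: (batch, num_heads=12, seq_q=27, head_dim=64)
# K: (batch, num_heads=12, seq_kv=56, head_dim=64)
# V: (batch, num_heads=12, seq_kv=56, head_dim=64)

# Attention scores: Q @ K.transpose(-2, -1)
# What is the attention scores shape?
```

Input: (2, 27, 768) -> Output: (2, 12, 27, 56)

Answer: (2, 12, 27, 56)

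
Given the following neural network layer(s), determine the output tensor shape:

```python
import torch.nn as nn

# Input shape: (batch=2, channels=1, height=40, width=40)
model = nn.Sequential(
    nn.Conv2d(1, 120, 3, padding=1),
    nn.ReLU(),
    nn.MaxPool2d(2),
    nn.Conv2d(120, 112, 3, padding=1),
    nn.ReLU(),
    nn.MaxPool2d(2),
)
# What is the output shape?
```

Input: (2, 1, 40, 40) -> after first Conv2d: (2, 120, 40, 40) -> after first MaxPool2d: (2, 120, 20, 20) -> after second Conv2d: (2, 112, 20, 20) -> Output: (2, 112, 10, 10)

Answer: (2, 112, 10, 10)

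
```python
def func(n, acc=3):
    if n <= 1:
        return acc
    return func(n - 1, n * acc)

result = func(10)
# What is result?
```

Accumulator trace (n, acc): (10, 3) -> (9, 30) -> (8, 270) -> (7, 2160) -> (6, 15120) -> (5, 90720) -> (4, 453600) -> (3, 1814400) -> (2, 5443200) -> (1, 10886400) -> return 10886400

Answer: 10886400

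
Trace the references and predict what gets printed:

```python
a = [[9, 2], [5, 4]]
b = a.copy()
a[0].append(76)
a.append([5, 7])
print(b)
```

Key concept: shallow copy with nested lists.
Step by step:
`a = [[9, 2], [5, 4]]` → a = [[9, 2], [5, 4]]
`b = a.copy()` → b = [[9, 2], [5, 4]]
`a[0].append(76)` → a = [[9, 2, 76], [5, 4]]; b = [[9, 2, 76], [5, 4]]
`a.append([5, 7])` → a = [[9, 2, 76], [5, 4], [5, 7]]
`print(b)` → prints [[9, 2, 76], [5, 4]]

Answer: [[9, 2, 76], [5, 4]]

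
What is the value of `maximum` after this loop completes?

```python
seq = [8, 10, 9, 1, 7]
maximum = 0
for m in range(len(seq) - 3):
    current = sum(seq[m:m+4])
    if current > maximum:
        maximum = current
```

Max sum of 4-element window in [8, 10, 9, 1, 7]
`maximum` takes the values: 0 → 28

Answer: 28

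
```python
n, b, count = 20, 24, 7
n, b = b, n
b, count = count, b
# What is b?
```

Trace:
`n, b, count = 20, 24, 7` → n = 20; b = 24; count = 7
`n, b = b, n` → n = 24; b = 20
`b, count = count, b` → b = 7; count = 20
So b = 7

Answer: 7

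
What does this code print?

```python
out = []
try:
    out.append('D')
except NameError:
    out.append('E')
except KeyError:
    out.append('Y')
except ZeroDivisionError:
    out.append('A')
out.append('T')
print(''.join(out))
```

Execution trace: 'D' (try body, no exception) → 'T' (after the try/except). Output: DT

Answer: DT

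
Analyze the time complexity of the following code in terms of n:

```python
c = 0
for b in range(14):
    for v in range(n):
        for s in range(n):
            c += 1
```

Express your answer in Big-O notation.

Each loop level contributes: 1 × n × n. Multiplying the contributions gives O(n^2).

Answer: O(n^2)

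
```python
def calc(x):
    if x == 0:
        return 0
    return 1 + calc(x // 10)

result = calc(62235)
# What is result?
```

Count of digits of 62235: 5

Answer: 5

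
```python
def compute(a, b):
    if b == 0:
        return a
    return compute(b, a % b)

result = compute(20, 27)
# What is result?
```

compute(20, 27) -> compute(27, 20) -> compute(20, 7) -> compute(7, 6) -> compute(6, 1) -> compute(1, 0) -> 1

Answer: 1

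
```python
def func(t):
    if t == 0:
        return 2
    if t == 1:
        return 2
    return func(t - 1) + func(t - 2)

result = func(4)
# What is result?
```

Build up from base cases: func(0)=2, func(1)=2, func(2)=4, func(3)=6, func(4)=10

Answer: 10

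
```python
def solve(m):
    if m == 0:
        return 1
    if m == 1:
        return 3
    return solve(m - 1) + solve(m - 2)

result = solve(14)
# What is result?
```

Build up from base cases: solve(0)=1, solve(1)=3, solve(2)=4, solve(3)=7, solve(4)=11, solve(5)=18, solve(6)=29, ..., solve(14)=1364

Answer: 1364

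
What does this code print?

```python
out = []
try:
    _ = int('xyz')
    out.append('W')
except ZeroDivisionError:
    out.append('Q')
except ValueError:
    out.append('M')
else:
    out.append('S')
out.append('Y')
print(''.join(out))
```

Execution trace: 'M' (except ValueError) → 'Y' (after the try/except). Output: MY

Answer: MY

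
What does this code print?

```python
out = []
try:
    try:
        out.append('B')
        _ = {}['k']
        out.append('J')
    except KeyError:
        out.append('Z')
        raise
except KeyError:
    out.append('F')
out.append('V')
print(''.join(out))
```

Execution trace: 'B' (inner try body) → 'Z' (inner except KeyError) → 'F' (outer except KeyError) → 'V' (after the try/except). Output: BZFV

Answer: BZFV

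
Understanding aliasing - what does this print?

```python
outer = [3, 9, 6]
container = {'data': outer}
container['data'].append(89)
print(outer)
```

Key concept: dict holds reference to list.
Step by step:
`outer = [3, 9, 6]` → outer = [3, 9, 6]
`container = {'data': outer}` → container = {'data': [3, 9, 6]}
`container['data'].append(89)` → outer = [3, 9, 6, 89]; container = {'data': [3, 9, 6, 89]}
`print(outer)` → prints [3, 9, 6, 89]

Answer: [3, 9, 6, 89]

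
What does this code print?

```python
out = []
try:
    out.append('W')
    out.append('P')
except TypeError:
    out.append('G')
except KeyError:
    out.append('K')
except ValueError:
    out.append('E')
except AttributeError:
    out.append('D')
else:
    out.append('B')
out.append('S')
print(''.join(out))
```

Execution trace: 'W' (try body) → 'P' (try body, no exception) → 'B' (else) → 'S' (after the try/except). Output: WPBS

Answer: WPBS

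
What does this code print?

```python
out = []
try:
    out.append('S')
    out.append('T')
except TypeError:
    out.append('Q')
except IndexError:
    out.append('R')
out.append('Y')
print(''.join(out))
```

Execution trace: 'S' (try body) → 'T' (try body, no exception) → 'Y' (after the try/except). Output: STY

Answer: STY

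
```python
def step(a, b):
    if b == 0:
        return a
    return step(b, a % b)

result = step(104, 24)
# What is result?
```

step(104, 24) -> step(24, 8) -> step(8, 0) -> 8

Answer: 8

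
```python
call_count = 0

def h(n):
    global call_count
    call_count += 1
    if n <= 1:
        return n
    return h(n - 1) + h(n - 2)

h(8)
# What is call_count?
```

Calls(n) = 1 + Calls(n-1) + Calls(n-2); Calls(0)=Calls(1)=1. For n=8 this gives 67.

Answer: 67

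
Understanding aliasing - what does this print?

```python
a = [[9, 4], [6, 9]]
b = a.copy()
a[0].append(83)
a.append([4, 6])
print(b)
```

Key concept: shallow copy with nested lists.
Step by step:
`a = [[9, 4], [6, 9]]` → a = [[9, 4], [6, 9]]
`b = a.copy()` → b = [[9, 4], [6, 9]]
`a[0].append(83)` → a = [[9, 4, 83], [6, 9]]; b = [[9, 4, 83], [6, 9]]
`a.append([4, 6])` → a = [[9, 4, 83], [6, 9], [4, 6]]
`print(b)` → prints [[9, 4, 83], [6, 9]]

Answer: [[9, 4, 83], [6, 9]]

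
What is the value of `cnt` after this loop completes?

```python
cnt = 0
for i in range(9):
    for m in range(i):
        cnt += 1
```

Triangle number: 0+1+2+...+8
`cnt` takes the values: 0 → 1 → 2 → 3 → 4 → 5 → 6 → 7 → 8 → 9 → 10 → 11 → 12 → 13 → 14 → 15 → 16 → 17 → 18 → 19 → 20 → 21 → 22 → 23 → 24 → 25 → 26 → 27 → 28 → 29 → 30 → 31 → 32 → 33 → 34 → 35 → 36

Answer: 36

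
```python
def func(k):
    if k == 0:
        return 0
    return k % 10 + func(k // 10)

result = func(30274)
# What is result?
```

Sum of digits of 30274: 4 + 7 + 2 + 0 + 3 = 16

Answer: 16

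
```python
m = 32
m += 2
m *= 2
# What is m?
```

Trace:
`m = 32` → m = 32
`m += 2` → m = 34
`m *= 2` → m = 68
So m = 68

Answer: 68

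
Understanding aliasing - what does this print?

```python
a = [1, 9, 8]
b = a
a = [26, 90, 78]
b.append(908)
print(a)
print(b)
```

Key concept: rebinding vs mutation: a is rebound to a new list, b still points at the original.
Step by step:
`a = [1, 9, 8]` → a = [1, 9, 8]
`b = a` → b = [1, 9, 8] (same object as a)
`a = [26, 90, 78]` → a = [26, 90, 78]
`b.append(908)` → b = [1, 9, 8, 908]
`print(a)` → prints [26, 90, 78]
`print(b)` → prints [1, 9, 8, 908]

Answer:
[26, 90, 78]
[1, 9, 8, 908]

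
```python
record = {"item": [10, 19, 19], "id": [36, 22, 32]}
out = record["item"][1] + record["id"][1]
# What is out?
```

Trace:
`record = {"item": [10, 19, 19], "id": [36, 22, 32]}` → record = {'item': [10, 19, 19], 'id': [36, 22, 32]}
`out = record["item"][1] + record["id"][1]` → out = 41
So out = 41

Answer: 41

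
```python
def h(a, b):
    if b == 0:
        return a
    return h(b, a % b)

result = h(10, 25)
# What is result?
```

h(10, 25) -> h(25, 10) -> h(10, 5) -> h(5, 0) -> 5

Answer: 5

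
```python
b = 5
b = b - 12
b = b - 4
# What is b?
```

Trace:
`b = 5` → b = 5
`b = b - 12` → b = -7
`b = b - 4` → b = -11
So b = -11

Answer: -11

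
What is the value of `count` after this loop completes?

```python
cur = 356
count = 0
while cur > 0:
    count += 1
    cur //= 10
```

Count digits by repeated division by 10
`count` takes the values: 0 → 1 → 2 → 3

Answer: 3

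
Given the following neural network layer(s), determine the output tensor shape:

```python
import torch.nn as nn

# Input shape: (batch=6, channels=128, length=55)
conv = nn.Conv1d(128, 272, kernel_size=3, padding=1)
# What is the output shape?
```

Input: (6, 128, 55) -> Output: (6, 272, 55)

Answer: (6, 272, 55)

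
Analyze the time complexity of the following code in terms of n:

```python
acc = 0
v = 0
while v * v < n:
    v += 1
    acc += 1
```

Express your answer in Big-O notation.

Each loop level contributes: √n. Multiplying the contributions gives O(√n).

Answer: O(√n)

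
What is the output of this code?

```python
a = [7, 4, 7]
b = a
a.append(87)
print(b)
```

Key concept: basic list aliasing.
Step by step:
`a = [7, 4, 7]` → a = [7, 4, 7]
`b = a` → b = [7, 4, 7] (same object as a)
`a.append(87)` → a = [7, 4, 7, 87] (same object as b); b = [7, 4, 7, 87] (same object as a)
`print(b)` → prints [7, 4, 7, 87]

Answer: [7, 4, 7, 87]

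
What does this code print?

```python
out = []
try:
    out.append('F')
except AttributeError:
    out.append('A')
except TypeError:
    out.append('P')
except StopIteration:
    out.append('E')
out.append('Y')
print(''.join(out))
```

Execution trace: 'F' (try body, no exception) → 'Y' (after the try/except). Output: FY

Answer: FY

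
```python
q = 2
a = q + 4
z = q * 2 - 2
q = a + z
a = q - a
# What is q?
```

Trace:
`q = 2` → q = 2
`a = q + 4` → a = 6
`z = q * 2 - 2` → z = 2
`q = a + z` → q = 8
`a = q - a` → a = 2
So q = 8

Answer: 8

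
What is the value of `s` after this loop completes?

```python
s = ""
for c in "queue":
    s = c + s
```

Reverse 'queue'
`s` takes the values: "" → "q" → "uq" → "euq" → "ueuq" → "eueuq"

Answer: "eueuq"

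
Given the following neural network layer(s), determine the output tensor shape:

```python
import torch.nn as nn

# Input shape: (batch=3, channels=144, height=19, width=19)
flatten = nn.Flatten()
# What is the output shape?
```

Input: (3, 144, 19, 19) -> Output: (3, 51984)

Answer: (3, 51984)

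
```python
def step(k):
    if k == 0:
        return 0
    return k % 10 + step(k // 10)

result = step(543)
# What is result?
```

Sum of digits of 543: 3 + 4 + 5 = 12

Answer: 12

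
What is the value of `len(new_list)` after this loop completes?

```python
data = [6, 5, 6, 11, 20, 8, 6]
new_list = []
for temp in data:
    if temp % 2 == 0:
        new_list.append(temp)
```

Count even numbers in [6, 5, 6, 11, 20, 8, 6]
`new_list` takes the values: [] → [6] → [6, 6] → [6, 6, 20] → [6, 6, 20, 8] → [6, 6, 20, 8, 6]
So `len(new_list)` = 5

Answer: 5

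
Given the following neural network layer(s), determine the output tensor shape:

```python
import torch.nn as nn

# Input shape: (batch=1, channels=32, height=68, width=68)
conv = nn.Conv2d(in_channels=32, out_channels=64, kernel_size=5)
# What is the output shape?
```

Input: (1, 32, 68, 68) -> Output: (1, 64, 64, 64)

Answer: (1, 64, 64, 64)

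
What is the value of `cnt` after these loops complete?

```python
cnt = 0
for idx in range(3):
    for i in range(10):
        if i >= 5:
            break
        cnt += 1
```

Inner breaks at 5, outer runs 3 times
`cnt` takes the values: 0 → 1 → 2 → 3 → 4 → 5 → 6 → 7 → 8 → 9 → 10 → 11 → 12 → 13 → 14 → 15

Answer: 15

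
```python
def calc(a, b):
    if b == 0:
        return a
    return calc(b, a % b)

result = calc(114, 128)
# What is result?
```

calc(114, 128) -> calc(128, 114) -> calc(114, 14) -> calc(14, 2) -> calc(2, 0) -> 2

Answer: 2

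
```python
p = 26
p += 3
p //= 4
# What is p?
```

Trace:
`p = 26` → p = 26
`p += 3` → p = 29
`p //= 4` → p = 7
So p = 7

Answer: 7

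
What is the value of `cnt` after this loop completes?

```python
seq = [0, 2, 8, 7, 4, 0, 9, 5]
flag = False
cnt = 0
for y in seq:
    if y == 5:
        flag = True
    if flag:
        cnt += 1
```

Count elements after first 5 in [0, 2, 8, 7, 4, 0, 9, 5]
`cnt` takes the values: 0 → 1

Answer: 1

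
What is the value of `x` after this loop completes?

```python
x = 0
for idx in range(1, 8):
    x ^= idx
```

XOR of 1 to 7
`x` takes the values: 0 → 1 → 3 → 0 → 4 → 1 → 7 → 0

Answer: 0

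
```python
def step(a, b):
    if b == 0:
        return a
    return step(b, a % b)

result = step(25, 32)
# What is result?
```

step(25, 32) -> step(32, 25) -> step(25, 7) -> step(7, 4) -> step(4, 3) -> step(3, 1) -> step(1, 0) -> 1

Answer: 1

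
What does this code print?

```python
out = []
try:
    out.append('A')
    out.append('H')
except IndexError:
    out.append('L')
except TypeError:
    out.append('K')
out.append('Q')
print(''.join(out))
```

Execution trace: 'A' (try body) → 'H' (try body, no exception) → 'Q' (after the try/except). Output: AHQ

Answer: AHQ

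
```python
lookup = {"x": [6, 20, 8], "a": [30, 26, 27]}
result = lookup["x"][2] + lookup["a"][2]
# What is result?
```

Trace:
`lookup = {"x": [6, 20, 8], "a": [30, 26, 27]}` → lookup = {'x': [6, 20, 8], 'a': [30, 26, 27]}
`result = lookup["x"][2] + lookup["a"][2]` → result = 35
So result = 35

Answer: 35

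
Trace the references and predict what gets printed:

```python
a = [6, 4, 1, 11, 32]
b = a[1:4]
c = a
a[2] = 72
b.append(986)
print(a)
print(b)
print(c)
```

Key concept: slice vs alias.
Step by step:
`a = [6, 4, 1, 11, 32]` → a = [6, 4, 1, 11, 32]
`b = a[1:4]` → b = [4, 1, 11]
`c = a` → c = [6, 4, 1, 11, 32] (same object as a)
`a[2] = 72` → a = [6, 4, 72, 11, 32] (same object as c); c = [6, 4, 72, 11, 32] (same object as a)
`b.append(986)` → b = [4, 1, 11, 986]
`print(a)` → prints [6, 4, 72, 11, 32]
`print(b)` → prints [4, 1, 11, 986]
`print(c)` → prints [6, 4, 72, 11, 32]

Answer:
[6, 4, 72, 11, 32]
[4, 1, 11, 986]
[6, 4, 72, 11, 32]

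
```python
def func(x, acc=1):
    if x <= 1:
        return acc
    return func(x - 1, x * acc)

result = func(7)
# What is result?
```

Accumulator trace (n, acc): (7, 1) -> (6, 7) -> (5, 42) -> (4, 210) -> (3, 840) -> (2, 2520) -> (1, 5040) -> return 5040

Answer: 5040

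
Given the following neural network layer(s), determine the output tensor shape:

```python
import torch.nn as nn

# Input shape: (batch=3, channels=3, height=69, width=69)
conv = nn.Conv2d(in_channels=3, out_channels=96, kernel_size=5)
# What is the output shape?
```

Input: (3, 3, 69, 69) -> Output: (3, 96, 65, 65)

Answer: (3, 96, 65, 65)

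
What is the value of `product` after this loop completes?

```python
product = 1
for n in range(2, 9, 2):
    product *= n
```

Product of even numbers 2 to 8
`product` takes the values: 1 → 2 → 8 → 48 → 384

Answer: 384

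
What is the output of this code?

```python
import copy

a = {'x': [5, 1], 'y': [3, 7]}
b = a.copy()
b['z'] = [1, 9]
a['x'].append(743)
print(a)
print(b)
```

Key concept: shallow copy of dict with mutable values.
Step by step:
`a = {'x': [5, 1], 'y': [3, 7]}` → a = {'x': [5, 1], 'y': [3, 7]}
`b = a.copy()` → b = {'x': [5, 1], 'y': [3, 7]}
`b['z'] = [1, 9]` → b = {'x': [5, 1], 'y': [3, 7], 'z': [1, 9]}
`a['x'].append(743)` → a = {'x': [5, 1, 743], 'y': [3, 7]}; b = {'x': [5, 1, 743], 'y': [3, 7], 'z': [1, 9]}
`print(a)` → prints {'x': [5, 1, 743], 'y': [3, 7]}
`print(b)` → prints {'x': [5, 1, 743], 'y': [3, 7], 'z': [1, 9]}

Answer:
{'x': [5, 1, 743], 'y': [3, 7]}
{'x': [5, 1, 743], 'y': [3, 7], 'z': [1, 9]}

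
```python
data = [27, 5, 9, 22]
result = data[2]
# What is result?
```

Trace:
`data = [27, 5, 9, 22]` → data = [27, 5, 9, 22]
`result = data[2]` → result = 9
So result = 9

Answer: 9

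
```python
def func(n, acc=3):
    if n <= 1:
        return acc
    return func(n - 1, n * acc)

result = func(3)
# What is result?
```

Accumulator trace (n, acc): (3, 3) -> (2, 9) -> (1, 18) -> return 18

Answer: 18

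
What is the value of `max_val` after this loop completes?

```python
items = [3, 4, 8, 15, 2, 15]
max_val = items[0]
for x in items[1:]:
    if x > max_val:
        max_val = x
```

Maximum of [3, 4, 8, 15, 2, 15]
`max_val` takes the values: 3 → 4 → 8 → 15

Answer: 15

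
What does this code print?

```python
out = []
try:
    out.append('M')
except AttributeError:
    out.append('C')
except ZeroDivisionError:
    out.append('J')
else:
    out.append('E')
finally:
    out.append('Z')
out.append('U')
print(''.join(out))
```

Execution trace: 'M' (try body, no exception) → 'E' (else) → 'Z' (finally) → 'U' (after the try/except). Output: MEZU

Answer: MEZU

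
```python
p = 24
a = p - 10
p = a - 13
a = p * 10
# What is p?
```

Trace:
`p = 24` → p = 24
`a = p - 10` → a = 14
`p = a - 13` → p = 1
`a = p * 10` → a = 10
So p = 1

Answer: 1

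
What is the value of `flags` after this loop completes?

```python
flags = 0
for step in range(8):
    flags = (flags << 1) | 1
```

Build 8 consecutive 1-bits: 0b11111111
`flags` takes the values: 0 → 1 → 3 → 7 → 15 → 31 → 63 → 127 → 255

Answer: 255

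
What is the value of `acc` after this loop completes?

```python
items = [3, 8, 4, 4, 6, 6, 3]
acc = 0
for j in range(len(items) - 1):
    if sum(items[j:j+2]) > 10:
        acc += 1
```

Count windows with sum > 10
`acc` takes the values: 0 → 1 → 2 → 3

Answer: 3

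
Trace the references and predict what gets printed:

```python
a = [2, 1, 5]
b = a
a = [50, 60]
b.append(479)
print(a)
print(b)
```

Key concept: rebinding vs mutation: a is rebound to a new list, b still points at the original.
Step by step:
`a = [2, 1, 5]` → a = [2, 1, 5]
`b = a` → b = [2, 1, 5] (same object as a)
`a = [50, 60]` → a = [50, 60]
`b.append(479)` → b = [2, 1, 5, 479]
`print(a)` → prints [50, 60]
`print(b)` → prints [2, 1, 5, 479]

Answer:
[50, 60]
[2, 1, 5, 479]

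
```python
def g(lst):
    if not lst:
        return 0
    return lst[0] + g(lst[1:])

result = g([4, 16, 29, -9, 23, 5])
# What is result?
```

4 + 16 + 29 + (-9) + 23 + 5 + 0 = 68

Answer: 68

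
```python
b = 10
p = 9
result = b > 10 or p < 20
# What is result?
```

Trace:
`b = 10` → b = 10
`p = 9` → p = 9
`result = b > 10 or p < 20` → result = True
So result = True

Answer: True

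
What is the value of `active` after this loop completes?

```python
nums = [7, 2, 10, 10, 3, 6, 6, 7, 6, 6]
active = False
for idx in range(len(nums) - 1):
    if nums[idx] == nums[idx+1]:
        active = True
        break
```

Check consecutive duplicates in [7, 2, 10, 10, 3, 6, 6, 7, 6, 6]
`active` takes the values: False → True

Answer: True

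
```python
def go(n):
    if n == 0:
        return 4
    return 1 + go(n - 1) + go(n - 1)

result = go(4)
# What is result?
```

go(n) = 1 + 2·go(n-1), go(0)=4. Closed form: (4+1)·2^4 - 1 = 79.

Answer: 79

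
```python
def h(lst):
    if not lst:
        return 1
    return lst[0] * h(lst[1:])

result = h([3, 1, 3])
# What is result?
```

Product over [3, 1, 3] = 3 * 1 * 3 = 9

Answer: 9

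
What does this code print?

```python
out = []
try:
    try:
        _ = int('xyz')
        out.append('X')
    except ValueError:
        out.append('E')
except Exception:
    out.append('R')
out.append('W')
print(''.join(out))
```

Execution trace: 'E' (inner except ValueError) → 'W' (after the try/except). Output: EW

Answer: EW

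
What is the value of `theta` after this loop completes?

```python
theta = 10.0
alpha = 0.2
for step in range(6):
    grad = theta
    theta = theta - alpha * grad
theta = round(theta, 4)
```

Gradient descent: w = 10.0 * (1 - 0.2)^6
`theta` takes the values: 10.0 → 8.0 → 6.4 → 5.12 → 4.096 → 3.2768 → 2.62144 → 2.6214

Answer: 2.6214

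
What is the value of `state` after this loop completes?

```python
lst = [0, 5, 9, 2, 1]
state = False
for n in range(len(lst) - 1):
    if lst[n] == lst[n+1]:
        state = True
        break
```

Check consecutive duplicates in [0, 5, 9, 2, 1]
`state` takes the values: False

Answer: False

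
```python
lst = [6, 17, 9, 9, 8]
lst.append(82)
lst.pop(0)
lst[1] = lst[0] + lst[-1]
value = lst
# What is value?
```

Trace:
`lst = [6, 17, 9, 9, 8]` → lst = [6, 17, 9, 9, 8]
`lst.append(82)` → lst = [6, 17, 9, 9, 8, 82]
`lst.pop(0)` → lst = [17, 9, 9, 8, 82]
`lst[1] = lst[0] + lst[-1]` → lst = [17, 99, 9, 8, 82]
`value = lst` → value = [17, 99, 9, 8, 82]
So value = [17, 99, 9, 8, 82]

Answer: [17, 99, 9, 8, 82]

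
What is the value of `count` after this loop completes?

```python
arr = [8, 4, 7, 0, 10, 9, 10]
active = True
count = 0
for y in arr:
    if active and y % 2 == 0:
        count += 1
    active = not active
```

Count even values at even positions
`count` takes the values: 0 → 1 → 2 → 3

Answer: 3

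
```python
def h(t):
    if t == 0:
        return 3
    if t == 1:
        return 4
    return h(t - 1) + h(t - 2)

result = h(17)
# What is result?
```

Build up from base cases: h(0)=3, h(1)=4, h(2)=7, h(3)=11, h(4)=18, h(5)=29, h(6)=47, ..., h(17)=9349

Answer: 9349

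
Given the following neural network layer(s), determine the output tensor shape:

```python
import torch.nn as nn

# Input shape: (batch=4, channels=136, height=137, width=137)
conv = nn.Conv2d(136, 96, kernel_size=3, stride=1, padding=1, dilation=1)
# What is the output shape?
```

Input: (4, 136, 137, 137) -> Output: (4, 96, 137, 137)

Answer: (4, 96, 137, 137)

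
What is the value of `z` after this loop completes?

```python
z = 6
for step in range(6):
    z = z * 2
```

Multiply by 2, 6 times: 6 * 2^6 = 384
`z` takes the values: 6 → 12 → 24 → 48 → 96 → 192 → 384

Answer: 384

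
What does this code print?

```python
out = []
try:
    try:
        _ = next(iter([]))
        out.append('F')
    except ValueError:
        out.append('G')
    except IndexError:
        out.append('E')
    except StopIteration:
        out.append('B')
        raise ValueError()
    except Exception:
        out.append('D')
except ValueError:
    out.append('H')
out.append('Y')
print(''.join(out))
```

Execution trace: 'B' (except StopIteration) → 'H' (outer except ValueError) → 'Y' (after the try/except). Output: BHY

Answer: BHY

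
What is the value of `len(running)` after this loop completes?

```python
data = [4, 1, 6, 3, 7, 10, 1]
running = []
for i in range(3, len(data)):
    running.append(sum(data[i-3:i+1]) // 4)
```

Number of 4-element averages
`running` takes the values: [] → [3] → [3, 4] → [3, 4, 6] → [3, 4, 6, 5]
So `len(running)` = 4

Answer: 4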